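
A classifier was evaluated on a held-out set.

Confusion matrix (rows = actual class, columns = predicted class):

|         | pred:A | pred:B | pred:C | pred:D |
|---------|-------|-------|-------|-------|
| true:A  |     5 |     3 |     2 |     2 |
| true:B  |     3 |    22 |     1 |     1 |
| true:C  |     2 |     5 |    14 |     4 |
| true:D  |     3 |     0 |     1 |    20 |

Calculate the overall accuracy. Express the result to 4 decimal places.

0.6932

Accuracy = trace / total = (5+22+14+20=61) / 88 = 61/88 = 0.6932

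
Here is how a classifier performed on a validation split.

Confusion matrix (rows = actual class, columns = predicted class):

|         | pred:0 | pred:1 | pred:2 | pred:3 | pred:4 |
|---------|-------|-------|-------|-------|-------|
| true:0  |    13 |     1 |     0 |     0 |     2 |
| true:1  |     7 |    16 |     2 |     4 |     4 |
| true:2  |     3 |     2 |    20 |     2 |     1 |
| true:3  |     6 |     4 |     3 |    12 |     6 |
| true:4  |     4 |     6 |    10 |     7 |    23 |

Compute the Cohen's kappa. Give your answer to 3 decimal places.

Observed agreement pₒ = trace/N = 84/158 = 0.5316
Expected agreement pₑ = Σ (rowᵢ·colᵢ)/N² = (16·33 + 33·29 + 28·35 + 31·25 + 50·36)/158² = 0.2019
κ = (pₒ − pₑ)/(1 − pₑ) = (0.5316 − 0.2019)/(1 − 0.2019) = 0.413

0.413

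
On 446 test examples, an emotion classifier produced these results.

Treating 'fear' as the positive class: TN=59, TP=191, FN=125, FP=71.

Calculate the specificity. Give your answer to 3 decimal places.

0.454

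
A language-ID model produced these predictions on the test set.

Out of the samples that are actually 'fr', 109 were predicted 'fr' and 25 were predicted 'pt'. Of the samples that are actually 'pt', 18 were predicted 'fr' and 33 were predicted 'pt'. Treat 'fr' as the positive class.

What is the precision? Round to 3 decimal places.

0.858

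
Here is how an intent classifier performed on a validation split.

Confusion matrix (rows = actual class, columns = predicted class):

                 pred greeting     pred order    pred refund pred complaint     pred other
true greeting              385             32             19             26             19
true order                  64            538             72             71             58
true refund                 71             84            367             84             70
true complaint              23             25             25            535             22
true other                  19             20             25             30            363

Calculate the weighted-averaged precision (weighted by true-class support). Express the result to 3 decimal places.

0.722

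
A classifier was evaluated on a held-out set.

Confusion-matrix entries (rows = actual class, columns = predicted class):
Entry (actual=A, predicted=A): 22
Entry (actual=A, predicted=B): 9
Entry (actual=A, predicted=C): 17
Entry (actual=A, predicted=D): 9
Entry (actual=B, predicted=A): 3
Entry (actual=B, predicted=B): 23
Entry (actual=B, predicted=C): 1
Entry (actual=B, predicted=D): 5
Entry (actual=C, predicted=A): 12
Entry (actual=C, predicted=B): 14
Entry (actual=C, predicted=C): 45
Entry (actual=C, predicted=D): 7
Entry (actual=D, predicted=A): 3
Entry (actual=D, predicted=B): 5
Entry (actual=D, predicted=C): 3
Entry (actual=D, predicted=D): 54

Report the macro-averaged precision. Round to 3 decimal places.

0.601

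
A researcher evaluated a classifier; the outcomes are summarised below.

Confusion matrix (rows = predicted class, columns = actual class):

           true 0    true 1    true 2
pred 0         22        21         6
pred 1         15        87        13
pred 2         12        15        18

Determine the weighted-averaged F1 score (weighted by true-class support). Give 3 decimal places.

Per-class F1 score (2·TP/(2·TP+FP+FN)):
  0: TP=22, FP=21+6=27, FN=15+12=27 → 44/98 = 0.4490
  1: TP=87, FP=15+13=28, FN=21+15=36 → 174/238 = 0.7311
  2: TP=18, FP=12+15=27, FN=6+13=19 → 36/82 = 0.4390
Weighted-F1 score = Σ (supportᵢ/N)·F1 scoreᵢ with N=209: (49/209)·0.4490 + (123/209)·0.7311 + (37/209)·0.4390 = 0.613

0.613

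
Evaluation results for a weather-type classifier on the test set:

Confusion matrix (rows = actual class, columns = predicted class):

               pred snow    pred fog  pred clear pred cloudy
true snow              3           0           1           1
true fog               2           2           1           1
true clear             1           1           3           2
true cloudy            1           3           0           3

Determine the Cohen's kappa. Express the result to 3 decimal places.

Observed agreement pₒ = trace/N = 11/25 = 0.4400
Expected agreement pₑ = Σ (rowᵢ·colᵢ)/N² = (5·7 + 6·6 + 7·5 + 7·7)/25² = 0.2480
κ = (pₒ − pₑ)/(1 − pₑ) = (0.4400 − 0.2480)/(1 − 0.2480) = 0.255

0.255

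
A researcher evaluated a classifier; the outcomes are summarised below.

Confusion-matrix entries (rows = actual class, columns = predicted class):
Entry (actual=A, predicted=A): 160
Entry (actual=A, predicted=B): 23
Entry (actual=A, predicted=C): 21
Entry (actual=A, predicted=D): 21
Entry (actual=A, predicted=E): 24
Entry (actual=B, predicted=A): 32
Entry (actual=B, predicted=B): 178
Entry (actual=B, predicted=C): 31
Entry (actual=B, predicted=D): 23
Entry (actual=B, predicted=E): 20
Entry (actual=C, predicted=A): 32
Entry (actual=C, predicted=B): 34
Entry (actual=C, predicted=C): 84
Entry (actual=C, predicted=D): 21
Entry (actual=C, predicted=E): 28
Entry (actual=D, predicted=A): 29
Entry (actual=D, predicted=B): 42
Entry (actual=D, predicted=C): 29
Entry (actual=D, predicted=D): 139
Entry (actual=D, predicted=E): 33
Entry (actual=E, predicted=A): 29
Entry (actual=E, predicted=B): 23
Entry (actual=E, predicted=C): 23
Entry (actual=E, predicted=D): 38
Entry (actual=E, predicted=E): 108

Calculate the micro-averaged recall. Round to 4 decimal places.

0.5461

Micro-averaging pools counts across classes: ΣTP=669, ΣFP=556, ΣFN=556.
Micro-recall = TP/(TP+FN) on pooled counts = 0.5461 (equals overall accuracy in single-label multiclass).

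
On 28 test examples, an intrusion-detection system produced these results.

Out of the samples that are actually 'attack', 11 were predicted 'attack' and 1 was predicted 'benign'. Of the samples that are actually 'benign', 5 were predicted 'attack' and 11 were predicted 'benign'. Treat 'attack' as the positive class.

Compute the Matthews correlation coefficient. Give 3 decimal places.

0.604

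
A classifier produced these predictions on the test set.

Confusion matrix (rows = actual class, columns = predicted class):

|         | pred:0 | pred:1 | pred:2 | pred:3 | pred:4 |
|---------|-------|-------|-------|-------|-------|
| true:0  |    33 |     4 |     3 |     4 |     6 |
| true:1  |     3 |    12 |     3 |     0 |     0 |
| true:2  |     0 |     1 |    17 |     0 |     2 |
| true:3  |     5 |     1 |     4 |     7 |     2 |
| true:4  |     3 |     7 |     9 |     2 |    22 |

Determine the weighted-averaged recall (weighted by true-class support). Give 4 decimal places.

0.6067

Per-class recall (TP/(TP+FN)):
  0: TP=33, FN=4+3+4+6=17 → 33/50 = 0.66000
  1: TP=12, FN=3+3+0+0=6 → 12/18 = 0.66667
  2: TP=17, FN=0+1+0+2=3 → 17/20 = 0.85000
  3: TP=7, FN=5+1+4+2=12 → 7/19 = 0.36842
  4: TP=22, FN=3+7+9+2=21 → 22/43 = 0.51163
Weighted-recall = Σ (supportᵢ/N)·recallᵢ with N=150: (50/150)·0.66000 + (18/150)·0.66667 + (20/150)·0.85000 + (19/150)·0.36842 + (43/150)·0.51163 = 0.6067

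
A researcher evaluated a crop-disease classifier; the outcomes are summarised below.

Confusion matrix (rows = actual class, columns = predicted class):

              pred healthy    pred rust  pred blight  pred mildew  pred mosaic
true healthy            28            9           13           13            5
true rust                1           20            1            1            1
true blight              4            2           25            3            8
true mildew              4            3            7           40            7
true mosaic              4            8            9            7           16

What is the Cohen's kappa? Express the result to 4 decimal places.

0.4220

Observed agreement pₒ = trace/N = 129/239 = 0.53975
Expected agreement pₑ = Σ (rowᵢ·colᵢ)/N² = (68·41 + 24·42 + 42·55 + 61·64 + 44·37)/239² = 0.20374
κ = (pₒ − pₑ)/(1 − pₑ) = (0.53975 − 0.20374)/(1 − 0.20374) = 0.4220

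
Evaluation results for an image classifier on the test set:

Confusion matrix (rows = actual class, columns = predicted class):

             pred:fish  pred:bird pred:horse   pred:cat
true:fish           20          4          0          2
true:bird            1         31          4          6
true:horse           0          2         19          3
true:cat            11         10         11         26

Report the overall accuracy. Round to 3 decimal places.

Accuracy = trace / total = (20+31+19+26=96) / 150 = 96/150 = 0.640

0.640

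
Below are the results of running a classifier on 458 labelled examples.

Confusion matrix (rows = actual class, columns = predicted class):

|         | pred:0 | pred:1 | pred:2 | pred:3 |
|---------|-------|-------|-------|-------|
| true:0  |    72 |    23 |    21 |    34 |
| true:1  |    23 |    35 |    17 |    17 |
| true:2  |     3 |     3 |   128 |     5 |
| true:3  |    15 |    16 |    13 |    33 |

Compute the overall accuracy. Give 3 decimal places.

0.585

Accuracy = trace / total = (72+35+128+33=268) / 458 = 268/458 = 0.585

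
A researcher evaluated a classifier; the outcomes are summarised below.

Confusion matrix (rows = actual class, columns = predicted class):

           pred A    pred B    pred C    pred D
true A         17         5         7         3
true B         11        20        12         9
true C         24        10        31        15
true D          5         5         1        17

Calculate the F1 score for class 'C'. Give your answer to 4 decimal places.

0.4733

Take TP from the diagonal, FP from the rest of the 'C' prediction marginal, FN from the rest of the 'C' actual marginal.
F1 score = 2·TP/(2·TP+FP+FN).
C: TP=31, FP=7+12+1=20, FN=24+10+15=49 → 62/131 = 0.47328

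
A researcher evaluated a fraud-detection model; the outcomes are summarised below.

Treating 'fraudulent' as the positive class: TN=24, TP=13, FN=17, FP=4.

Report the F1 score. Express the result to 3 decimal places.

Precision = TP/(TP+FP) = 13/17 = 0.7647
Recall = TP/(TP+FN) = 13/30 = 0.4333
F1 = 2·TP/(2·TP+FP+FN) = 26/47 = 0.553

0.553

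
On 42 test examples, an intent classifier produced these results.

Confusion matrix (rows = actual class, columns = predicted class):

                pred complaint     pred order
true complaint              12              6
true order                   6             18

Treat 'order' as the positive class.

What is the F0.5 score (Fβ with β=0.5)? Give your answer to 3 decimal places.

Fβ = (1+β²)·TP / ((1+β²)·TP + β²·FN + FP), with β²=1/4
= 1.25·18 / (1.25·18 + 0.25·6 + 6) = 0.750

0.750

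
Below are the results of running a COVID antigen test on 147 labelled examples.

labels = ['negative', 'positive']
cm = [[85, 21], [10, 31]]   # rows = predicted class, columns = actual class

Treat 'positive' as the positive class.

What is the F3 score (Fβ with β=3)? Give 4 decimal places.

0.6090

Fβ = (1+β²)·TP / ((1+β²)·TP + β²·FN + FP), with β²=9
= 10·31 / (10·31 + 9·21 + 10) = 0.6090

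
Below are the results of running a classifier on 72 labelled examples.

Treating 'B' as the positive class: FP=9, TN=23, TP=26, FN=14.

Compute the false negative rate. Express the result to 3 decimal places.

0.350

FNR = FN/(FN+TP) = 14/(14+26) = 0.350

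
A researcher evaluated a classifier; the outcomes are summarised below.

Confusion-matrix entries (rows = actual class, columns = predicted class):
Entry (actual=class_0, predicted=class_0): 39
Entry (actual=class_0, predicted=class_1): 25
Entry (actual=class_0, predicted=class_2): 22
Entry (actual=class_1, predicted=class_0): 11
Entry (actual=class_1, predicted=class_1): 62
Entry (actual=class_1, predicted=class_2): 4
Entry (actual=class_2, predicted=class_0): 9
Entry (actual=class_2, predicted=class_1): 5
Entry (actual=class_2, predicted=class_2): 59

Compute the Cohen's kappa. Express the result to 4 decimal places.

0.5196

Observed agreement pₒ = trace/N = 160/236 = 0.67797
Expected agreement pₑ = Σ (rowᵢ·colᵢ)/N² = (86·59 + 77·92 + 73·85)/236² = 0.32970
κ = (pₒ − pₑ)/(1 − pₑ) = (0.67797 − 0.32970)/(1 − 0.32970) = 0.5196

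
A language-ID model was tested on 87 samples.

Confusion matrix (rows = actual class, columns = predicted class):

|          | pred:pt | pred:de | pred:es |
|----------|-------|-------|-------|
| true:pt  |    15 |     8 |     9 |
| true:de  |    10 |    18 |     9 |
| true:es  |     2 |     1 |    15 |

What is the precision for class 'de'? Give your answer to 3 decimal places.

precision = TP/(TP+FP).
de: TP=18, FP=8+1=9 → 18/27 = 0.6667

0.667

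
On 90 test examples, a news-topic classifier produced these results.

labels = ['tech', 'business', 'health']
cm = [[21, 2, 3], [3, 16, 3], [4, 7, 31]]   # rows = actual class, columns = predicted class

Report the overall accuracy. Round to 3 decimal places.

Accuracy = trace / total = (21+16+31=68) / 90 = 68/90 = 0.756

0.756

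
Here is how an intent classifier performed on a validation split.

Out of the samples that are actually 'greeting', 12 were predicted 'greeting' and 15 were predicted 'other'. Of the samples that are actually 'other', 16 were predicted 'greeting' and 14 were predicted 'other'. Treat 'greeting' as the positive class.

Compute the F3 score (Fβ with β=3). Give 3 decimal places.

0.443

Fβ = (1+β²)·TP / ((1+β²)·TP + β²·FN + FP), with β²=9
= 10·12 / (10·12 + 9·15 + 16) = 0.443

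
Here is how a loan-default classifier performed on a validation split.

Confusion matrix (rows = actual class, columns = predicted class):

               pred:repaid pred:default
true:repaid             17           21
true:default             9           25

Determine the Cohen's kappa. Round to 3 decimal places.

0.179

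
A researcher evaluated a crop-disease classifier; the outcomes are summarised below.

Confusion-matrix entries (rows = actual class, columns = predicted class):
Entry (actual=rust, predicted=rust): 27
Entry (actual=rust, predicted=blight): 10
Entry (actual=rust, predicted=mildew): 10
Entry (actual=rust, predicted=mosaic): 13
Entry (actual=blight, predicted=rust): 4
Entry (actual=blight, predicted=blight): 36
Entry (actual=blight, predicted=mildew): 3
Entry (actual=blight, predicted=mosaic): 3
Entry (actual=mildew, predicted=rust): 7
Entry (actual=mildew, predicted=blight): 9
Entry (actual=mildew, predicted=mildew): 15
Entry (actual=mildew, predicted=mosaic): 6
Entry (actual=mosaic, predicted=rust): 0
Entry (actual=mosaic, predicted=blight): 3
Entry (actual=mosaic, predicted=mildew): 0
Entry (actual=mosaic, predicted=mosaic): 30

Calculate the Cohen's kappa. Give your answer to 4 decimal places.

Observed agreement pₒ = trace/N = 108/176 = 0.61364
Expected agreement pₑ = Σ (rowᵢ·colᵢ)/N² = (60·38 + 46·58 + 37·28 + 33·52)/176² = 0.24858
κ = (pₒ − pₑ)/(1 − pₑ) = (0.61364 − 0.24858)/(1 − 0.24858) = 0.4858

0.4858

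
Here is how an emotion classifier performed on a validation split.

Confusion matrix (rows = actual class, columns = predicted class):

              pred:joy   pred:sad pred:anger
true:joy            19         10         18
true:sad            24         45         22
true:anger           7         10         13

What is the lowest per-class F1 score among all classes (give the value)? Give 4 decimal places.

0.3133

Per-class F1 score (2·TP/(2·TP+FP+FN)):
  joy: TP=19, FP=24+7=31, FN=10+18=28 → 38/97 = 0.39175
  sad: TP=45, FP=10+10=20, FN=24+22=46 → 90/156 = 0.57692
  anger: TP=13, FP=18+22=40, FN=7+10=17 → 26/83 = 0.31325
Lowest is class 'anger' with F1 score = 0.3133.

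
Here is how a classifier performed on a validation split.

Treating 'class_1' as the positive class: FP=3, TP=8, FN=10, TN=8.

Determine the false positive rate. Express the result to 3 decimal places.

0.273

FPR = FP/(FP+TN) = 3/(3+8) = 0.273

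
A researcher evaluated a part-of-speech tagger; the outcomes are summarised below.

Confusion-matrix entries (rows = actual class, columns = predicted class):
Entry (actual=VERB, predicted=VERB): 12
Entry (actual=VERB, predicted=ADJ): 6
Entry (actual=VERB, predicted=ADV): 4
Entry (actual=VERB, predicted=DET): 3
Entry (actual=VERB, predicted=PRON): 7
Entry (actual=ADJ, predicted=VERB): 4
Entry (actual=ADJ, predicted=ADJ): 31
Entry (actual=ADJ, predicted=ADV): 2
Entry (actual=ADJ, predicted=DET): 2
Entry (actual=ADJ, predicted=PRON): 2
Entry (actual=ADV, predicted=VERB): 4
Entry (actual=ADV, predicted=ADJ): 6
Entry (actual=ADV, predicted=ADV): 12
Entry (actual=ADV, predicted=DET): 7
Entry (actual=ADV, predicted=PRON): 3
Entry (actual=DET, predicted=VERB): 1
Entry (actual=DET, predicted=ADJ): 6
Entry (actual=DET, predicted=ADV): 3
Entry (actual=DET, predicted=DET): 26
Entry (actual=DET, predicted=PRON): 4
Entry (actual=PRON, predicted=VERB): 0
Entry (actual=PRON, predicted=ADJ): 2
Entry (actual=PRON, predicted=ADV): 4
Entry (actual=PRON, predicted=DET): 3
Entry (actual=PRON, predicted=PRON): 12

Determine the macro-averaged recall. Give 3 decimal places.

Per-class recall (TP/(TP+FN)):
  VERB: TP=12, FN=6+4+3+7=20 → 12/32 = 0.3750
  ADJ: TP=31, FN=4+2+2+2=10 → 31/41 = 0.7561
  ADV: TP=12, FN=4+6+7+3=20 → 12/32 = 0.3750
  DET: TP=26, FN=1+6+3+4=14 → 26/40 = 0.6500
  PRON: TP=12, FN=0+2+4+3=9 → 12/21 = 0.5714
Macro-recall = mean = (0.3750 + 0.7561 + 0.3750 + 0.6500 + 0.5714) / 5 = 0.546

0.546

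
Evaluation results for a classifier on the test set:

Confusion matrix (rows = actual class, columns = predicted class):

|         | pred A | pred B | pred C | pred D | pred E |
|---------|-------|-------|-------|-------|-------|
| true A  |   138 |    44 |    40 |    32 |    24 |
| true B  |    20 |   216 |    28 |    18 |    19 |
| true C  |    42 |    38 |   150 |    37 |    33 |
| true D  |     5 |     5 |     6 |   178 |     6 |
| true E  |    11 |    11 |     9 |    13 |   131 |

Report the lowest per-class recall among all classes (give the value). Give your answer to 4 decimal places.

0.4964

Per-class recall (TP/(TP+FN)):
  A: TP=138, FN=44+40+32+24=140 → 138/278 = 0.49640
  B: TP=216, FN=20+28+18+19=85 → 216/301 = 0.71761
  C: TP=150, FN=42+38+37+33=150 → 150/300 = 0.50000
  D: TP=178, FN=5+5+6+6=22 → 178/200 = 0.89000
  E: TP=131, FN=11+11+9+13=44 → 131/175 = 0.74857
Lowest is class 'A' with recall = 0.4964.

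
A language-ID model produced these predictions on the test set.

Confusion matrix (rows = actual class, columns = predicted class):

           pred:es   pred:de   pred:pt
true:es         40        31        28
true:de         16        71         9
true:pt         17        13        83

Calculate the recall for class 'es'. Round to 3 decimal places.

0.404

Take TP from the diagonal, FP from the rest of the 'es' prediction marginal, FN from the rest of the 'es' actual marginal.
recall = TP/(TP+FN).
es: TP=40, FN=31+28=59 → 40/99 = 0.4040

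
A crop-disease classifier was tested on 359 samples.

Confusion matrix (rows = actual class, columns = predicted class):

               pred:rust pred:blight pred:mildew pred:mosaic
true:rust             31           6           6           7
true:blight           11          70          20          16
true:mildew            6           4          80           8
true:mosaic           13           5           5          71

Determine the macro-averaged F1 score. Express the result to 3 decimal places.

Per-class F1 score (2·TP/(2·TP+FP+FN)):
  rust: TP=31, FP=11+6+13=30, FN=6+6+7=19 → 62/111 = 0.5586
  blight: TP=70, FP=6+4+5=15, FN=11+20+16=47 → 140/202 = 0.6931
  mildew: TP=80, FP=6+20+5=31, FN=6+4+8=18 → 160/209 = 0.7656
  mosaic: TP=71, FP=7+16+8=31, FN=13+5+5=23 → 142/196 = 0.7245
Macro-F1 score = mean = (0.5586 + 0.6931 + 0.7656 + 0.7245) / 4 = 0.685

0.685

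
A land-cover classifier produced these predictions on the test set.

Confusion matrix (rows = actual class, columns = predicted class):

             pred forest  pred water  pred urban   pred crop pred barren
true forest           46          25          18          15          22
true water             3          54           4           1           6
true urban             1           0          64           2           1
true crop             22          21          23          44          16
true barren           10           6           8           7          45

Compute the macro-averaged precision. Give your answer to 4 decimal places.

0.5510

Per-class precision (TP/(TP+FP)):
  forest: TP=46, FP=3+1+22+10=36 → 46/82 = 0.56098
  water: TP=54, FP=25+0+21+6=52 → 54/106 = 0.50943
  urban: TP=64, FP=18+4+23+8=53 → 64/117 = 0.54701
  crop: TP=44, FP=15+1+2+7=25 → 44/69 = 0.63768
  barren: TP=45, FP=22+6+1+16=45 → 45/90 = 0.50000
Macro-precision = mean = (0.56098 + 0.50943 + 0.54701 + 0.63768 + 0.50000) / 5 = 0.5510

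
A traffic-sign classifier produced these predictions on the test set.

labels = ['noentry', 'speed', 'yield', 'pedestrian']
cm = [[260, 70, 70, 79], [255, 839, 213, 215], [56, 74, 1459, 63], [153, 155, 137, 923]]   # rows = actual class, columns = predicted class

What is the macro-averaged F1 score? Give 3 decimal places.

Per-class F1 score (2·TP/(2·TP+FP+FN)):
  noentry: TP=260, FP=255+56+153=464, FN=70+70+79=219 → 520/1203 = 0.4323
  speed: TP=839, FP=70+74+155=299, FN=255+213+215=683 → 1678/2660 = 0.6308
  yield: TP=1459, FP=70+213+137=420, FN=56+74+63=193 → 2918/3531 = 0.8264
  pedestrian: TP=923, FP=79+215+63=357, FN=153+155+137=445 → 1846/2648 = 0.6971
Macro-F1 score = mean = (0.4323 + 0.6308 + 0.8264 + 0.6971) / 4 = 0.647

0.647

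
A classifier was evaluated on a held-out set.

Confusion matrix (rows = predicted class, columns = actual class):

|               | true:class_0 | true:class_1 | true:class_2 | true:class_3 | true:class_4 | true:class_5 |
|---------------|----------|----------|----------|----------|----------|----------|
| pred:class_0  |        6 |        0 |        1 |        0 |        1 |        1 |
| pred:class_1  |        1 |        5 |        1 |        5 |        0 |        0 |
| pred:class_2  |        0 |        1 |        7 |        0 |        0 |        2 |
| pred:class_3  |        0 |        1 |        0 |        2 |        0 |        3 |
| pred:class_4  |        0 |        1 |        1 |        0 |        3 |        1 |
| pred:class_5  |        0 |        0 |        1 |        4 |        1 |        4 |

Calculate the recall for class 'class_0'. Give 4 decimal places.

0.8571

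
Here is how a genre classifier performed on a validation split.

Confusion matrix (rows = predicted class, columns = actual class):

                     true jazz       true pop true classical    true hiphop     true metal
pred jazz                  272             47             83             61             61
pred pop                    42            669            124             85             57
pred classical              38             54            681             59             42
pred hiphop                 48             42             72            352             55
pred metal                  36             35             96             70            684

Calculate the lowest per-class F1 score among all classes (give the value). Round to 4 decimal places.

Per-class F1 score (2·TP/(2·TP+FP+FN)):
  jazz: TP=272, FP=47+83+61+61=252, FN=42+38+48+36=164 → 544/960 = 0.56667
  pop: TP=669, FP=42+124+85+57=308, FN=47+54+42+35=178 → 1338/1824 = 0.73355
  classical: TP=681, FP=38+54+59+42=193, FN=83+124+72+96=375 → 1362/1930 = 0.70570
  hiphop: TP=352, FP=48+42+72+55=217, FN=61+85+59+70=275 → 704/1196 = 0.58863
  metal: TP=684, FP=36+35+96+70=237, FN=61+57+42+55=215 → 1368/1820 = 0.75165
Lowest is class 'jazz' with F1 score = 0.5667.

0.5667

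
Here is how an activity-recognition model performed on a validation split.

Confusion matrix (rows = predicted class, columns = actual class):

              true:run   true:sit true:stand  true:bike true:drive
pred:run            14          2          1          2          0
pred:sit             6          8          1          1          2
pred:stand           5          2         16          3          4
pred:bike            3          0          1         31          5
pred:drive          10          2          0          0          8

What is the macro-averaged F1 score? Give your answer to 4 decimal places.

0.5719

Per-class F1 score (2·TP/(2·TP+FP+FN)):
  run: TP=14, FP=2+1+2+0=5, FN=6+5+3+10=24 → 28/57 = 0.49123
  sit: TP=8, FP=6+1+1+2=10, FN=2+2+0+2=6 → 16/32 = 0.50000
  stand: TP=16, FP=5+2+3+4=14, FN=1+1+1+0=3 → 32/49 = 0.65306
  bike: TP=31, FP=3+0+1+5=9, FN=2+1+3+0=6 → 62/77 = 0.80519
  drive: TP=8, FP=10+2+0+0=12, FN=0+2+4+5=11 → 16/39 = 0.41026
Macro-F1 score = mean = (0.49123 + 0.50000 + 0.65306 + 0.80519 + 0.41026) / 5 = 0.5719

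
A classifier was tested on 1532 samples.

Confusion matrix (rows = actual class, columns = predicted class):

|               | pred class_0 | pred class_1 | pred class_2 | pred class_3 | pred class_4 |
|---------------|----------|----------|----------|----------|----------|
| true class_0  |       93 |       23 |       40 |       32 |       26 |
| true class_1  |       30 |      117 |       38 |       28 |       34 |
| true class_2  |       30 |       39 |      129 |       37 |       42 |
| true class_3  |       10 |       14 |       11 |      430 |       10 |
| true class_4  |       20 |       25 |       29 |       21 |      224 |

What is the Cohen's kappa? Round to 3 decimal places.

0.546

Observed agreement pₒ = trace/N = 993/1532 = 0.6482
Expected agreement pₑ = Σ (rowᵢ·colᵢ)/N² = (214·183 + 247·218 + 277·247 + 475·548 + 319·336)/1532² = 0.2254
κ = (pₒ − pₑ)/(1 − pₑ) = (0.6482 − 0.2254)/(1 − 0.2254) = 0.546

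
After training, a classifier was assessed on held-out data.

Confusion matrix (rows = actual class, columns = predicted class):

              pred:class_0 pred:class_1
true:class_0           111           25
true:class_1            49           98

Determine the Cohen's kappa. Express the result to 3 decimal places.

0.480

Observed agreement pₒ = trace/N = 209/283 = 0.7385
Expected agreement pₑ = Σ (rowᵢ·colᵢ)/N² = (136·160 + 147·123)/283² = 0.4975
κ = (pₒ − pₑ)/(1 − pₑ) = (0.7385 − 0.4975)/(1 − 0.4975) = 0.480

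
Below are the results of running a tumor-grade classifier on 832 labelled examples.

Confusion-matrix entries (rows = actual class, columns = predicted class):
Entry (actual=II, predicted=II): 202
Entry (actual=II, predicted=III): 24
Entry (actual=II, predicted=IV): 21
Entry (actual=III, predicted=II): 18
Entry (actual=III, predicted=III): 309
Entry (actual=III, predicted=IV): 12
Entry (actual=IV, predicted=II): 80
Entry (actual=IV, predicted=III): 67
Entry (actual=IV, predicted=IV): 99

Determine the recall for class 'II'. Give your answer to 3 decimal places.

0.818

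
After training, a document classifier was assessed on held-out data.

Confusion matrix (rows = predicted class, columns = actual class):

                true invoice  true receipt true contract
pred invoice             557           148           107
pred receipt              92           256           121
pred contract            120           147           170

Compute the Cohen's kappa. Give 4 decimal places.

Observed agreement pₒ = trace/N = 983/1718 = 0.57218
Expected agreement pₑ = Σ (rowᵢ·colᵢ)/N² = (769·812 + 551·469 + 398·437)/1718² = 0.35804
κ = (pₒ − pₑ)/(1 − pₑ) = (0.57218 − 0.35804)/(1 − 0.35804) = 0.3336

0.3336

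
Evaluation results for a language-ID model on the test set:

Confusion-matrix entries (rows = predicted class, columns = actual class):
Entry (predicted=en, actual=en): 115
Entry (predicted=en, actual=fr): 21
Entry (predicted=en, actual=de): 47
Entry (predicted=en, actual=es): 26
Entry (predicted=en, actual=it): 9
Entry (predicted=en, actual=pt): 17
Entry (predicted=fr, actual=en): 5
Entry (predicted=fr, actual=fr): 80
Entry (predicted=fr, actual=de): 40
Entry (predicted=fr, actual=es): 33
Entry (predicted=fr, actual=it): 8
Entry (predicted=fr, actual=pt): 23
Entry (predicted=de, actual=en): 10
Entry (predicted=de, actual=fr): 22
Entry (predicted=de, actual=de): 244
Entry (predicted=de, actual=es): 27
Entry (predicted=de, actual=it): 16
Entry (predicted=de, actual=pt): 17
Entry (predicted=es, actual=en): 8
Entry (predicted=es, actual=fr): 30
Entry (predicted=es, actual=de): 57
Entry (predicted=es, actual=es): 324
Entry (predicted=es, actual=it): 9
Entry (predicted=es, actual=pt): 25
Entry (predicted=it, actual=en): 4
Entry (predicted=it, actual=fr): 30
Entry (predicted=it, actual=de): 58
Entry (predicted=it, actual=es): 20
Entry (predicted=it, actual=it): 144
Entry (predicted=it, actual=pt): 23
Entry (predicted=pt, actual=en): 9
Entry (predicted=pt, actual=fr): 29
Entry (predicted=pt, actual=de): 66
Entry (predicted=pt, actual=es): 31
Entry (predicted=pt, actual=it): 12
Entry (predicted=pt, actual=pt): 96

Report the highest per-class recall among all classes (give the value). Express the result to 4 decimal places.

Per-class recall (TP/(TP+FN)):
  en: TP=115, FN=5+10+8+4+9=36 → 115/151 = 0.76159
  fr: TP=80, FN=21+22+30+30+29=132 → 80/212 = 0.37736
  de: TP=244, FN=47+40+57+58+66=268 → 244/512 = 0.47656
  es: TP=324, FN=26+33+27+20+31=137 → 324/461 = 0.70282
  it: TP=144, FN=9+8+16+9+12=54 → 144/198 = 0.72727
  pt: TP=96, FN=17+23+17+25+23=105 → 96/201 = 0.47761
Highest is class 'en' with recall = 0.7616.

0.7616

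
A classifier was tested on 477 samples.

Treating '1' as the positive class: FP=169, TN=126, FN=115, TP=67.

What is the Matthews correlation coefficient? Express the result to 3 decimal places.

MCC = (TP·TN − FP·FN) / √((TP+FP)(TP+FN)(TN+FP)(TN+FN))
Numerator = 67·126 − 169·115 = -10993
Denominator = √(236·182·295·241) = √3053672440 = 55260.0438
MCC = -10993 / 55260.0438 = -0.199

-0.199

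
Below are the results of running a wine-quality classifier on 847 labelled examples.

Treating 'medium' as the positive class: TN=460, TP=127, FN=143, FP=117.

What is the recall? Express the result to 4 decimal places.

Recall = TP/(TP+FN) = 127/(127+143) = 127/270 = 0.4704

0.4704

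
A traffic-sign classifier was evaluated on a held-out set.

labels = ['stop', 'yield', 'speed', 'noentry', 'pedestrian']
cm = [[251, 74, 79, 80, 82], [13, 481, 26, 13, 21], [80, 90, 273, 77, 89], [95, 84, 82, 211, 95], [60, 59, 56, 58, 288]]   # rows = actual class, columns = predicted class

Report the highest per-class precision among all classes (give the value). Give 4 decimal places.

0.6104

Per-class precision (TP/(TP+FP)):
  stop: TP=251, FP=13+80+95+60=248 → 251/499 = 0.50301
  yield: TP=481, FP=74+90+84+59=307 → 481/788 = 0.61041
  speed: TP=273, FP=79+26+82+56=243 → 273/516 = 0.52907
  noentry: TP=211, FP=80+13+77+58=228 → 211/439 = 0.48064
  pedestrian: TP=288, FP=82+21+89+95=287 → 288/575 = 0.50087
Highest is class 'yield' with precision = 0.6104.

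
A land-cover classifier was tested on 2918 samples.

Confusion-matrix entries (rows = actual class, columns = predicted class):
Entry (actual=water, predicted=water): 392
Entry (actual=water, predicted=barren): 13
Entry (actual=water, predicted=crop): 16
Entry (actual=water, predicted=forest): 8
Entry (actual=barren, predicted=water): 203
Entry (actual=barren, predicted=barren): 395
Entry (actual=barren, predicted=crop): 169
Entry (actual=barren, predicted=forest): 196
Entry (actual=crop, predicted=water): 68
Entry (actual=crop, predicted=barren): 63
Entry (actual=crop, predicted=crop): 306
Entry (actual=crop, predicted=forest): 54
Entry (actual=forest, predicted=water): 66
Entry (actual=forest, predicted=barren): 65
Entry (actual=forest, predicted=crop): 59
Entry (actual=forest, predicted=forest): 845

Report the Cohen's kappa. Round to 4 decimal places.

0.5442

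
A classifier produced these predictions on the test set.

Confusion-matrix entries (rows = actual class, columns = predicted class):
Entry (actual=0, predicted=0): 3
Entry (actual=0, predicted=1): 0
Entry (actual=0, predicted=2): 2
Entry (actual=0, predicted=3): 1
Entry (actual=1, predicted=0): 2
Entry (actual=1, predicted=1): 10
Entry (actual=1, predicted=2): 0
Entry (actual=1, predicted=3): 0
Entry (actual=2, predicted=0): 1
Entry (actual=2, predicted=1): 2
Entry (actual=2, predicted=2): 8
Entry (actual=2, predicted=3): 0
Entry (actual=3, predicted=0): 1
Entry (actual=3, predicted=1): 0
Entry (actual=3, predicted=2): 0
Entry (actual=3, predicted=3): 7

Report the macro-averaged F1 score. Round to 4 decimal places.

0.7329

Per-class F1 score (2·TP/(2·TP+FP+FN)):
  0: TP=3, FP=2+1+1=4, FN=0+2+1=3 → 6/13 = 0.46154
  1: TP=10, FP=0+2+0=2, FN=2+0+0=2 → 20/24 = 0.83333
  2: TP=8, FP=2+0+0=2, FN=1+2+0=3 → 16/21 = 0.76190
  3: TP=7, FP=1+0+0=1, FN=1+0+0=1 → 14/16 = 0.87500
Macro-F1 score = mean = (0.46154 + 0.83333 + 0.76190 + 0.87500) / 4 = 0.7329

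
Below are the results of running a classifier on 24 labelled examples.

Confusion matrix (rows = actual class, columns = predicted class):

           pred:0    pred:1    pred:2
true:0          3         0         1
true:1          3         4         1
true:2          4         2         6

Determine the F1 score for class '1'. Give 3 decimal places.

0.571

F1 score = 2·TP/(2·TP+FP+FN).
1: TP=4, FP=0+2=2, FN=3+1=4 → 8/14 = 0.5714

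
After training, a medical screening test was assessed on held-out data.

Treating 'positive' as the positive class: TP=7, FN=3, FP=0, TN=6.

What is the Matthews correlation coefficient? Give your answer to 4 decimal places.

0.6831

MCC = (TP·TN − FP·FN) / √((TP+FP)(TP+FN)(TN+FP)(TN+FN))
Numerator = 7·6 − 0·3 = 42
Denominator = √(7·10·6·9) = √3780 = 61.4817
MCC = 42 / 61.4817 = 0.6831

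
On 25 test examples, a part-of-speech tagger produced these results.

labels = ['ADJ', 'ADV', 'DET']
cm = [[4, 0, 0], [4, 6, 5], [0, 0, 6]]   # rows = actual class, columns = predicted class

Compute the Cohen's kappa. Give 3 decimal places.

0.485

Observed agreement pₒ = trace/N = 16/25 = 0.6400
Expected agreement pₑ = Σ (rowᵢ·colᵢ)/N² = (4·8 + 15·6 + 6·11)/25² = 0.3008
κ = (pₒ − pₑ)/(1 − pₑ) = (0.6400 − 0.3008)/(1 − 0.3008) = 0.485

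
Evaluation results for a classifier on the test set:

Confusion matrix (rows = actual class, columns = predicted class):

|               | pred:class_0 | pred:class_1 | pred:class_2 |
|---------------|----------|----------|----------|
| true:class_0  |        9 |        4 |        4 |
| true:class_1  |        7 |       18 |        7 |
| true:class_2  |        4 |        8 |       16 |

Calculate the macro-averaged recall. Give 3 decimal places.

Per-class recall (TP/(TP+FN)):
  class_0: TP=9, FN=4+4=8 → 9/17 = 0.5294
  class_1: TP=18, FN=7+7=14 → 18/32 = 0.5625
  class_2: TP=16, FN=4+8=12 → 16/28 = 0.5714
Macro-recall = mean = (0.5294 + 0.5625 + 0.5714) / 3 = 0.554

0.554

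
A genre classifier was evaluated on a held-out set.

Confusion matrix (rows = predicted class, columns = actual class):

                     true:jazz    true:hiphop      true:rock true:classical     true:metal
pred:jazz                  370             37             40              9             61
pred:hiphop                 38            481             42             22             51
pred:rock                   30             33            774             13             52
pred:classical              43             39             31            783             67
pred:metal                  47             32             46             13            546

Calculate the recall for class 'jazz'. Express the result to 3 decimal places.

0.701

Treat 'jazz' as positive and all other classes as negative.
recall = TP/(TP+FN).
jazz: TP=370, FN=38+30+43+47=158 → 370/528 = 0.7008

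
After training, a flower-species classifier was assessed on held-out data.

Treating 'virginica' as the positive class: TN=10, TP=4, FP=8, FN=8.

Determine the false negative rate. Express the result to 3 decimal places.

0.667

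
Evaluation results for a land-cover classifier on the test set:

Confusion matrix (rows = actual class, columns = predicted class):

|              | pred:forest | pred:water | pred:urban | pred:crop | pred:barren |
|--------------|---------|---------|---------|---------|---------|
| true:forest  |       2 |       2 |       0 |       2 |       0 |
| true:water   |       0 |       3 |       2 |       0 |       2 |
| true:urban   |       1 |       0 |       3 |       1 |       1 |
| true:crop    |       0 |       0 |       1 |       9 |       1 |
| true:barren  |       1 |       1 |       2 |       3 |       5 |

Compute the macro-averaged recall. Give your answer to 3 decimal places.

0.499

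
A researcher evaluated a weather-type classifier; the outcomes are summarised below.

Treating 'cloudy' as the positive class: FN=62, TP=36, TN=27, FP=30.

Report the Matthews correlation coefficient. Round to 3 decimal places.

-0.155

MCC = (TP·TN − FP·FN) / √((TP+FP)(TP+FN)(TN+FP)(TN+FN))
Numerator = 36·27 − 30·62 = -888
Denominator = √(66·98·57·89) = √32812164 = 5728.1903
MCC = -888 / 5728.1903 = -0.155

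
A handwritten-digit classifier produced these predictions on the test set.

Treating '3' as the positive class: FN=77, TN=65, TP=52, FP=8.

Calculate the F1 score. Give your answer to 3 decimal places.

0.550

Precision = TP/(TP+FP) = 52/60 = 0.8667
Recall = TP/(TP+FN) = 52/129 = 0.4031
F1 = 2·TP/(2·TP+FP+FN) = 104/189 = 0.550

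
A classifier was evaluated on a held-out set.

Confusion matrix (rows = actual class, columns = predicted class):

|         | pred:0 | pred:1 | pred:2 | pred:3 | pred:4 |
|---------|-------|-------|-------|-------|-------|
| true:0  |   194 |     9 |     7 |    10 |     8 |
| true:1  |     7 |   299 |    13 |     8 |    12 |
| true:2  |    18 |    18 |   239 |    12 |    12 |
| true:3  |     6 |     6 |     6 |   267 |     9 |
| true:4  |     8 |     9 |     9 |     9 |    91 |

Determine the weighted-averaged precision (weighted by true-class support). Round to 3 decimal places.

Per-class precision (TP/(TP+FP)):
  0: TP=194, FP=7+18+6+8=39 → 194/233 = 0.8326
  1: TP=299, FP=9+18+6+9=42 → 299/341 = 0.8768
  2: TP=239, FP=7+13+6+9=35 → 239/274 = 0.8723
  3: TP=267, FP=10+8+12+9=39 → 267/306 = 0.8725
  4: TP=91, FP=8+12+12+9=41 → 91/132 = 0.6894
Weighted-precision = Σ (supportᵢ/N)·precisionᵢ with N=1286: (228/1286)·0.8326 + (339/1286)·0.8768 + (299/1286)·0.8723 + (294/1286)·0.8725 + (126/1286)·0.6894 = 0.849

0.849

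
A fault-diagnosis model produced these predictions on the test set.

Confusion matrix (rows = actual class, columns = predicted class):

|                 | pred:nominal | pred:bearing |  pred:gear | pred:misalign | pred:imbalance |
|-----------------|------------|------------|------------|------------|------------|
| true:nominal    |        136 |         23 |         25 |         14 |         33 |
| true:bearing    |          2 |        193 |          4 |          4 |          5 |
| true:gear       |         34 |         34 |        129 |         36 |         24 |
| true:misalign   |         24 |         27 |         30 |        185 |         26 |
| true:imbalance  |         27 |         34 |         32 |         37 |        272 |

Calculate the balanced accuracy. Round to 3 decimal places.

0.666

Balanced accuracy = mean of per-class recall.
  nominal: recall = 136/231 = 0.5887
  bearing: recall = 193/208 = 0.9279
  gear: recall = 129/257 = 0.5019
  misalign: recall = 185/292 = 0.6336
  imbalance: recall = 272/402 = 0.6766
Mean = (0.5887 + 0.9279 + 0.5019 + 0.6336 + 0.6766) / 5 = 0.666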